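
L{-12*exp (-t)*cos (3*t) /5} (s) 12*(-s - 1) / (5*( (s + 1) ^2 + 9) ) 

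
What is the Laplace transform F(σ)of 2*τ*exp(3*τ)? 2/(σ - 3)^2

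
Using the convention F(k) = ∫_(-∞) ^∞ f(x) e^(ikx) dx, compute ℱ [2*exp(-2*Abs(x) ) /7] 8/(7*(k^2+4) ) 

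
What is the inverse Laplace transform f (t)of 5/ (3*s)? 5/3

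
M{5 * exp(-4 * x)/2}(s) 5 * gamma(s)/(2 * 2^(2 * s))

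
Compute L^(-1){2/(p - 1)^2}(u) 2 * u * exp(u)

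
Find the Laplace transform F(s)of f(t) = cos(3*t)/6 s/(6*(s^2+9))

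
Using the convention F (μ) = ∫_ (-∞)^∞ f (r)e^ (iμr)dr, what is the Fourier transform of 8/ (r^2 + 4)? 4*pi*exp (-2*Abs (μ))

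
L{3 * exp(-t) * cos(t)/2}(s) 3 * (s + 1)/(2 * ((s + 1)^2 + 1))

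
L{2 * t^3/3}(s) 4/s^4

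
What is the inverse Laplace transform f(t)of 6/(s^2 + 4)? 3 * sin(2 * t)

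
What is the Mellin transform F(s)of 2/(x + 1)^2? -2*pi*(s - 1)/sin(pi*s)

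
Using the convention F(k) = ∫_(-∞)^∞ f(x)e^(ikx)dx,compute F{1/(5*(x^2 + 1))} pi*exp(-Abs(k))/5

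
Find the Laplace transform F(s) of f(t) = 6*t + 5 6/s^2 + 5/s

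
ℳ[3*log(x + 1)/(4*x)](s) -3*pi*csc(pi*s)/(4*s - 4)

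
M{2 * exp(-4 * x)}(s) 2^(1 - 2 * s) * gamma(s)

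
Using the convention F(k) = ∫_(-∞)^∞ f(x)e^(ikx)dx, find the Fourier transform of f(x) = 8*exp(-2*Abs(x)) 32/(k^2 + 4)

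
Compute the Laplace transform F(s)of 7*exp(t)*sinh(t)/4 7/(4*s*(s - 2))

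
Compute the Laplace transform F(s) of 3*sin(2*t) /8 3/(4*(s^2 + 4) ) 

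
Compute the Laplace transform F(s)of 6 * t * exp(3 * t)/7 6/(7 * (s - 3)^2)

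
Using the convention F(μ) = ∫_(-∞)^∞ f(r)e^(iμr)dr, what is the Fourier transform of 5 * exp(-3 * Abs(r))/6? 5/(μ^2+9)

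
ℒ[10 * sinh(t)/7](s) 10/(7 * (s^2 - 1))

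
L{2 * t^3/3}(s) 4/s^4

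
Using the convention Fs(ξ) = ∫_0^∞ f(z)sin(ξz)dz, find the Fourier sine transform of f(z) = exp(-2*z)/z atan(ξ/2)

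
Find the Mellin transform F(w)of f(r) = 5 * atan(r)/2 -5 * pi * sec(pi * w/2)/(4 * w)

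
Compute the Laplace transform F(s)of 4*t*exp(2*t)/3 4/(3*(s - 2)^2)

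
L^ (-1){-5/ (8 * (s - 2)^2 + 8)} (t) -5 * exp (2 * t) * sin (t)/8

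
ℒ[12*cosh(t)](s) 12*s/(s^2 - 1)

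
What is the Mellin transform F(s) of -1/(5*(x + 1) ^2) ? pi*(s - 1) /(5*sin(pi*s) ) 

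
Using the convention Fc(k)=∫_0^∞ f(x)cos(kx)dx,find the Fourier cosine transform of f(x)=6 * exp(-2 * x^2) 3 * sqrt(2) * sqrt(pi) * exp(-k^2/8)/2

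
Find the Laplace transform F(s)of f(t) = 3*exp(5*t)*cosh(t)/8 3*(s - 5)/(8*((s - 5)^2 - 1))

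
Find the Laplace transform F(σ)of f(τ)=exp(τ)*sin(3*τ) 3/((σ - 1)^2 + 9)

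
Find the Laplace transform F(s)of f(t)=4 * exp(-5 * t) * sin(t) 4/((s + 5)^2 + 1)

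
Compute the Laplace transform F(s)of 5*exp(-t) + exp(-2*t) 5/(s + 1) + 1/(s + 2)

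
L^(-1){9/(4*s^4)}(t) 3*t^3/8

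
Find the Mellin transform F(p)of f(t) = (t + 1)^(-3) pi*(p - 2)*(p - 1)/(2*sin(pi*p))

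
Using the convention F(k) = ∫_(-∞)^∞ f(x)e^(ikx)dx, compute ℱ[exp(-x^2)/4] sqrt(pi)*exp(-k^2/4)/4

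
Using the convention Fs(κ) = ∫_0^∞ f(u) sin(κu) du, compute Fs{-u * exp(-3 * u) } -6 * κ/(κ^2 + 9) ^2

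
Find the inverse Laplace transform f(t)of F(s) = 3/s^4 t^3/2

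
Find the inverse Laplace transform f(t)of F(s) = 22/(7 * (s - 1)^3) 11 * t^2 * exp(t)/7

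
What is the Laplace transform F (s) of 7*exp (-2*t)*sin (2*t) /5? 14/ (5*( (s + 2) ^2 + 4) ) 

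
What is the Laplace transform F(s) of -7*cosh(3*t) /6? -7*s/(6*s^2 - 54) 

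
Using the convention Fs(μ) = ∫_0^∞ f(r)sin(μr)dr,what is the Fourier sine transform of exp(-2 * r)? μ/(μ^2 + 4)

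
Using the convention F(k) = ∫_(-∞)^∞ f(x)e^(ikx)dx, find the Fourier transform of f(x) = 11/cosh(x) 11 * pi/cosh(pi * k/2)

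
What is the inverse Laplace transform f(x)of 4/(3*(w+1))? 4*exp(-x)/3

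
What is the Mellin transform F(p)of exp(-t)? gamma(p)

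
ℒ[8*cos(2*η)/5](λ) 8*λ/(5*(λ^2 + 4))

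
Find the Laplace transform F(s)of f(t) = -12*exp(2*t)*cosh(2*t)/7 12*(2 - s)/(7*s*(s - 4))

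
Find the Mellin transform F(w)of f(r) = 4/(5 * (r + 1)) 4 * pi * csc(pi * w)/5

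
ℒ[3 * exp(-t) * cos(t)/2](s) 3 * (s + 1)/(2 * ((s + 1)^2 + 1))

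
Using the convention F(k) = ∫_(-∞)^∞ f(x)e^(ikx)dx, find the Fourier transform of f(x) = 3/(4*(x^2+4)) 3*pi*exp(-2*Abs(k))/8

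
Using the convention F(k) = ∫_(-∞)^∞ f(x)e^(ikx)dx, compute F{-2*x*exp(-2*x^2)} -sqrt(2)*I*sqrt(pi)*k*exp(-k^2/8)/4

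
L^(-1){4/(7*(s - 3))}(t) 4*exp(3*t)/7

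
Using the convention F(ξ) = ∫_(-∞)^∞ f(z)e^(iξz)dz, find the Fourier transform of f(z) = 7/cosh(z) 7*pi/cosh(pi*ξ/2)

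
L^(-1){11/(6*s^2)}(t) 11*t/6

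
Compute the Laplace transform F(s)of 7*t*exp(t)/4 7/(4*(s - 1)^2)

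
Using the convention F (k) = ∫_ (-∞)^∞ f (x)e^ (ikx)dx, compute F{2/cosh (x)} 2 * pi/cosh (pi * k/2)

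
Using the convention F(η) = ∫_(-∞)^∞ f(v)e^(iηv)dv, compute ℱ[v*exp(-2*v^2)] sqrt(2)*I*sqrt(pi)*η*exp(-η^2/8)/8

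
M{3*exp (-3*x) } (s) 3^ (1 - s)*gamma (s) 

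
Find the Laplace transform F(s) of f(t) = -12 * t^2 -24/s^3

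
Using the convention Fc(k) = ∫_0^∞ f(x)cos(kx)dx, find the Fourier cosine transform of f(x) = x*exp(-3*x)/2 (9 - k^2)/(2*(k^2 + 9)^2)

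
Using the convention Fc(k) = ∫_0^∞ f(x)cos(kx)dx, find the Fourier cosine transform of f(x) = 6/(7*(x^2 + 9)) pi*exp(-3*k)/7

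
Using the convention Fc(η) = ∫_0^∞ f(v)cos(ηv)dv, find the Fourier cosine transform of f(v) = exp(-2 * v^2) sqrt(2) * sqrt(pi) * exp(-η^2/8)/4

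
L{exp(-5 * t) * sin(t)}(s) 1/((s + 5)^2 + 1)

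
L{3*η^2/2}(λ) 3/λ^3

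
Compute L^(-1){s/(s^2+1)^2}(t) t * sin(t)/2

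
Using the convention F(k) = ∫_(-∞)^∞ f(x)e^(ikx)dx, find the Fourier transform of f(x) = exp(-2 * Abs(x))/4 1/(k^2 + 4)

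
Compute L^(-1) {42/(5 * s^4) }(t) 7 * t^3/5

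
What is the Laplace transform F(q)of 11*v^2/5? 22/(5*q^3)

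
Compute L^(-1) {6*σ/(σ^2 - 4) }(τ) 6*cosh(2*τ) 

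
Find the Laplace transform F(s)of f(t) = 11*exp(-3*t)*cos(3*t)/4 11*(s + 3)/(4*((s + 3)^2 + 9))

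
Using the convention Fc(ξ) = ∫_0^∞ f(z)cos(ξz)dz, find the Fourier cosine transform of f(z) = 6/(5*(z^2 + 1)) 3*pi*exp(-ξ)/5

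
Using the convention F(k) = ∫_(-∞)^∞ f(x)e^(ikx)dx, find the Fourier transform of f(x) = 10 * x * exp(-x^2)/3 5 * I * sqrt(pi) * k * exp(-k^2/4)/3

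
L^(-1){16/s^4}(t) 8*t^3/3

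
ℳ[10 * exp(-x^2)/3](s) 5 * gamma(s/2)/3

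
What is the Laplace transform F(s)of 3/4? 3/(4*s)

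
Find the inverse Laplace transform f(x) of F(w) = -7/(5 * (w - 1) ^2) -7 * x * exp(x) /5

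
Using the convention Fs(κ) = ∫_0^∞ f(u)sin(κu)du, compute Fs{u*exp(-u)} 2*κ/(κ^2+1)^2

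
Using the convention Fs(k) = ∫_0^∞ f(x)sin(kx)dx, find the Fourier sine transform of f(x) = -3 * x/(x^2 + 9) -3 * pi * exp(-3 * k)/2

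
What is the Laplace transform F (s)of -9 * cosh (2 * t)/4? -9 * s/ (4 * s^2 - 16)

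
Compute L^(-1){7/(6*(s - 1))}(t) 7*exp(t)/6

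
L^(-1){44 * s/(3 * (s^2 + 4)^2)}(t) 11 * t * sin(2 * t)/3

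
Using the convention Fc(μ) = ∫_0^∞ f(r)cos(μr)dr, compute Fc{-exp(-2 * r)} -2/(μ^2 + 4)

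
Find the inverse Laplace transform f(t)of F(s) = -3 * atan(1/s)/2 -3 * sin(t)/(2 * t)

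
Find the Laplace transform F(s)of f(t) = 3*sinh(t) 3/(s^2 - 1)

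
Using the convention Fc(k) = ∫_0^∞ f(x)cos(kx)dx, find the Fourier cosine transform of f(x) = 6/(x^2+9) pi * exp(-3 * k)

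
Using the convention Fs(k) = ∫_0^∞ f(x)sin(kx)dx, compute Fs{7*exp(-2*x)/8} 7*k/(8*(k^2+4))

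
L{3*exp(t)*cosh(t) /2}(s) 3*(s - 1) /(2*s*(s - 2) ) 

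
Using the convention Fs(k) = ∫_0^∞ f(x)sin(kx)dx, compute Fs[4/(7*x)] 2*pi/7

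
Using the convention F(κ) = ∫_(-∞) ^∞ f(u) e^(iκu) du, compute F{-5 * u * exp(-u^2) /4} -5 * I * sqrt(pi) * κ * exp(-κ^2/4) /8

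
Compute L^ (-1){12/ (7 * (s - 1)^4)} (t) 2 * t^3 * exp (t)/7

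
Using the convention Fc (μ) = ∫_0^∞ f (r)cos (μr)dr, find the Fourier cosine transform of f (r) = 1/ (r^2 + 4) pi*exp (-2*μ)/4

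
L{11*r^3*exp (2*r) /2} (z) 33/ (z - 2) ^4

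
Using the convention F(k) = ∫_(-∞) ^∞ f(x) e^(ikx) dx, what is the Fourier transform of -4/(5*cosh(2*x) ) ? -2*pi/(5*cosh(pi*k/4) ) 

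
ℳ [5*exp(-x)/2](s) 5*gamma(s)/2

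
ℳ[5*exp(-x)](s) 5*gamma(s)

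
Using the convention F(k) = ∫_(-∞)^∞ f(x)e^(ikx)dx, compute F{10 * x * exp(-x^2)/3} 5 * I * sqrt(pi) * k * exp(-k^2/4)/3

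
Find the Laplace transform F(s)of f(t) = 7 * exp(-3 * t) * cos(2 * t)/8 7 * (s + 3)/(8 * ((s + 3)^2 + 4))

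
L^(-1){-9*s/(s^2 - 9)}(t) -9*cosh(3*t)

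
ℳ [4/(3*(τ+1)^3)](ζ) 2*pi*(ζ - 2)*(ζ - 1)/(3*sin(pi*ζ))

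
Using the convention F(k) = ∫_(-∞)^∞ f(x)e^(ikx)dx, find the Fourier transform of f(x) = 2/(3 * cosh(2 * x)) pi/(3 * cosh(pi * k/4))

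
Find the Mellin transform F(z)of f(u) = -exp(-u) -gamma(z)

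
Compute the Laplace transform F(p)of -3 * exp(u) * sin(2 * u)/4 -3/(2 * (p - 1)^2 + 8)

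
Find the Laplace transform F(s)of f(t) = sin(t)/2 1/(2*(s^2 + 1))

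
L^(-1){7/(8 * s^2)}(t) 7 * t/8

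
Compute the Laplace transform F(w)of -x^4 -24/w^5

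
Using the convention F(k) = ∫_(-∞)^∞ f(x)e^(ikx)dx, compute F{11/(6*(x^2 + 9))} 11*pi*exp(-3*Abs(k))/18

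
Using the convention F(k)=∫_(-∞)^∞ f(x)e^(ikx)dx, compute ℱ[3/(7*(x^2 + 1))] 3*pi*exp(-Abs(k))/7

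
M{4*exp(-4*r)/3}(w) 2^(2-2*w)*gamma(w)/3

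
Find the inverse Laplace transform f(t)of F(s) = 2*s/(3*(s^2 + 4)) 2*cos(2*t)/3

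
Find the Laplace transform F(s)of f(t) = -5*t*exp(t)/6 -5/(6*(s - 1)^2)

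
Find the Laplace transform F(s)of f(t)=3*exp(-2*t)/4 3/(4*(s + 2))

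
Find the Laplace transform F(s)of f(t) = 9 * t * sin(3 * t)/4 27 * s/(2 * (s^2 + 9)^2)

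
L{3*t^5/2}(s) 180/s^6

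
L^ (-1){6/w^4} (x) x^3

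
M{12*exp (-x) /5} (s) 12*gamma (s) /5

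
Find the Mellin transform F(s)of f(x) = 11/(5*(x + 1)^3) 11*pi*(s - 2)*(s - 1)/(10*sin(pi*s))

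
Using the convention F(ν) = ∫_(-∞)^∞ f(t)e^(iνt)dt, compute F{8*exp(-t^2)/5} 8*sqrt(pi)*exp(-ν^2/4)/5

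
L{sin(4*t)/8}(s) 1/(2*(s^2 + 16))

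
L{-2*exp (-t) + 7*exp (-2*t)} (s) 7/ (s + 2) - 2/ (s + 1)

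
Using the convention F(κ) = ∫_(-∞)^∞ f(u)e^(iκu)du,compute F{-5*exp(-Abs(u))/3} -10/(3*κ^2 + 3)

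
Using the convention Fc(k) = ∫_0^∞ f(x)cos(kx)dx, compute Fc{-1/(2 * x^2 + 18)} -pi * exp(-3 * k)/12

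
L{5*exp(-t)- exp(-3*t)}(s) 5/(s+1) - 1/(s+3)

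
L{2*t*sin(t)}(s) 4*s/(s^2 + 1)^2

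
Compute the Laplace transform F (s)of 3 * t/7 3/ (7 * s^2)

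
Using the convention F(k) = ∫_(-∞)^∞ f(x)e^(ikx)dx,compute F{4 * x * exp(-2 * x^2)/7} sqrt(2) * I * sqrt(pi) * k * exp(-k^2/8)/14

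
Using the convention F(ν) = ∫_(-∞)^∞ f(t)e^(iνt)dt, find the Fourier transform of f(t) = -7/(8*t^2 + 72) -7*pi*exp(-3*Abs(ν))/24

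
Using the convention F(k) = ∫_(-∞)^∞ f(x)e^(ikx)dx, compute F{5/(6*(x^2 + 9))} 5*pi*exp(-3*Abs(k))/18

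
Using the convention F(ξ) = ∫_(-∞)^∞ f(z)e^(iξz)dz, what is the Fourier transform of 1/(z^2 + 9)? pi * exp(-3 * Abs(ξ))/3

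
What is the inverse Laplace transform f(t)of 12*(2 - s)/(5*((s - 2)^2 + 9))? -12*exp(2*t)*cos(3*t)/5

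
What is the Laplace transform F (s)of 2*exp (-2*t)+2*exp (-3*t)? 2/ (s+2)+2/ (s+3)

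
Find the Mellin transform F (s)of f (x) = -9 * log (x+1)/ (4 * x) 9 * pi * csc (pi * s)/ (4 * (s - 1))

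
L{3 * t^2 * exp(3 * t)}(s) 6/(s - 3)^3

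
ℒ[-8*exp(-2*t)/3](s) -8/(3*s + 6)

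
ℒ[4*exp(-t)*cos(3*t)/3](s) 4*(s + 1)/(3*((s + 1)^2 + 9))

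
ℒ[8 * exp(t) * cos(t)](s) 8 * (s - 1)/((s - 1)^2+1)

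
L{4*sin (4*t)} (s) 16/ (s^2 + 16)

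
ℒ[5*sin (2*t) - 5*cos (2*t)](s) 10/ (s^2 + 4) - 5*s/ (s^2 + 4)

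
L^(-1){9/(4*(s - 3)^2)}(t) 9*t*exp(3*t)/4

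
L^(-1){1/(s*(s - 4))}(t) exp(2*t)*sinh(2*t)/2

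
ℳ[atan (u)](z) -pi*sec (pi*z/2)/ (2*z)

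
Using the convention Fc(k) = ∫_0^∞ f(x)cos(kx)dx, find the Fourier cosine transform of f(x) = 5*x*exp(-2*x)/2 5*(4 - k^2)/(2*(k^2 + 4)^2)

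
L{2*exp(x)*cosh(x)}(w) 2*(w - 1)/(w*(w - 2))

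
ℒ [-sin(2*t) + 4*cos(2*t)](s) 4*s/(s^2 + 4)-2/(s^2 + 4)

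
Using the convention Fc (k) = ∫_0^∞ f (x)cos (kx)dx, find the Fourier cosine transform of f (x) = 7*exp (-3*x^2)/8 7*sqrt (3)*sqrt (pi)*exp (-k^2/12)/48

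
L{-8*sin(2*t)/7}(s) -16/(7*s^2+28)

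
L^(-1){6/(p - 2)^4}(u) u^3*exp(2*u)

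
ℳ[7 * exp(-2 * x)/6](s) 7 * gamma(s)/(6 * 2^s)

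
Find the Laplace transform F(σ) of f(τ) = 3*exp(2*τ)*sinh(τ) 3/((σ - 2) ^2 - 1) 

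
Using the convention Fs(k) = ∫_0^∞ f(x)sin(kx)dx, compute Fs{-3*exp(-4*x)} -3*k/(k^2 + 16)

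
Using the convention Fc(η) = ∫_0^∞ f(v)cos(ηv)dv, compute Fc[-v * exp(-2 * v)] (η^2 - 4)/(η^2 + 4)^2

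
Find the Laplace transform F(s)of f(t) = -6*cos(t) -6*s/(s^2 + 1)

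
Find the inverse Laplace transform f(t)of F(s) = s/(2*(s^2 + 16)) cos(4*t)/2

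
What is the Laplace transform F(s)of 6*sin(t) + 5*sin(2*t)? 6/(s^2 + 1) + 10/(s^2 + 4)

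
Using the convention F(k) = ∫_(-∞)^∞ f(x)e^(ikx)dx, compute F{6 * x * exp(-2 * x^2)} 3 * sqrt(2) * I * sqrt(pi) * k * exp(-k^2/8)/4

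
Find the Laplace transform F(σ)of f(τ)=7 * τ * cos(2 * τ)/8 7 * (σ^2 - 4)/(8 * (σ^2 + 4)^2)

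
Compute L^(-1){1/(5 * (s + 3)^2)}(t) t * exp(-3 * t)/5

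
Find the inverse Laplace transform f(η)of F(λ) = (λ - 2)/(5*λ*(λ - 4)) exp(2*η)*cosh(2*η)/5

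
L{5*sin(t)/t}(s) 5*atan(1/s)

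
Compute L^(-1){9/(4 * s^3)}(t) 9 * t^2/8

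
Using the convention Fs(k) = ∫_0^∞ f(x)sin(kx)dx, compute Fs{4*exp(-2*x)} 4*k/(k^2 + 4)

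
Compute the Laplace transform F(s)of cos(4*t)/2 s/(2*(s^2 + 16))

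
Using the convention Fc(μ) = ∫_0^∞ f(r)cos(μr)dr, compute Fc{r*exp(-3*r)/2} (9 - μ^2)/(2*(μ^2 + 9)^2)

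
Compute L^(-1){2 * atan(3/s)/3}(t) 2 * sin(3 * t)/(3 * t)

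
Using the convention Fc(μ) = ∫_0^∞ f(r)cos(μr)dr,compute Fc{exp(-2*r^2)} sqrt(2)*sqrt(pi)*exp(-μ^2/8)/4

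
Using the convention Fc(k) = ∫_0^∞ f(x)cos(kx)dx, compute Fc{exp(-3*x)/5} 3/(5*(k^2 + 9))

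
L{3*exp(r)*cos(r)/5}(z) 3*(z - 1)/(5*((z - 1)^2 + 1))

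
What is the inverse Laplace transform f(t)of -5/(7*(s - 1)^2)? -5*t*exp(t)/7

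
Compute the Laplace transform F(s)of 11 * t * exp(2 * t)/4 11/(4 * (s - 2)^2)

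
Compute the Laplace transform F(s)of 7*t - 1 7/s^2 - 1/s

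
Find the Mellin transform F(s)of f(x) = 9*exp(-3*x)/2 3^(2 - s)*gamma(s)/2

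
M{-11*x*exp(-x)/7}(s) -11*gamma(s+1)/7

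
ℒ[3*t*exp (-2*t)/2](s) 3/ (2*(s + 2)^2)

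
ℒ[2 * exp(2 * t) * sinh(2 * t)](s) 4/(s * (s - 4))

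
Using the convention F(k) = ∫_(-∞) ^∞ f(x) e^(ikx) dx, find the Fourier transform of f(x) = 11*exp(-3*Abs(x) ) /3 22/(k^2 + 9) 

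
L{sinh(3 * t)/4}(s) 3/(4 * (s^2 - 9))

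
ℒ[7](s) 7/s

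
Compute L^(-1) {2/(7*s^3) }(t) t^2/7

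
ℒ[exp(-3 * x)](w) 1/(w + 3)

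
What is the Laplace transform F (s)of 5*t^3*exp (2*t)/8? 15/ (4*(s - 2)^4)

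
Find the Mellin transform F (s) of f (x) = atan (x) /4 -pi * sec (pi * s/2) / (8 * s) 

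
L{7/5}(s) 7/(5*s)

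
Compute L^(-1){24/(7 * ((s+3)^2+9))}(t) 8 * exp(-3 * t) * sin(3 * t)/7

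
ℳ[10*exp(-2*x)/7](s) 10*gamma(s)/(7*2^s)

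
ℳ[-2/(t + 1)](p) -2*pi*csc(pi*p)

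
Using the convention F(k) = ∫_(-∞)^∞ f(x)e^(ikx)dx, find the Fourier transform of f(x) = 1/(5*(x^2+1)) pi*exp(-Abs(k))/5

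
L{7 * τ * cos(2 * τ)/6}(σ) 7 * (σ^2 - 4)/(6 * (σ^2 + 4)^2)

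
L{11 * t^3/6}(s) 11/s^4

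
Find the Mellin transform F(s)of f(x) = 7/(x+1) 7*pi*csc(pi*s)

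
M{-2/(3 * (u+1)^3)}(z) -pi * (z - 2) * (z - 1)/(3 * sin(pi * z))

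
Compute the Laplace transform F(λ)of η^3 6/λ^4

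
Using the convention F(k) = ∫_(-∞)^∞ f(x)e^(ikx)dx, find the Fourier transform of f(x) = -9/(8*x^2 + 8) -9*pi*exp(-Abs(k))/8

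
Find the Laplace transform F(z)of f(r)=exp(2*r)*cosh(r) (z - 2)/((z - 2)^2 - 1)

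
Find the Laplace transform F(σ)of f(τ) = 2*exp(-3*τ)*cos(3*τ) 2*(σ + 3)/((σ + 3)^2 + 9)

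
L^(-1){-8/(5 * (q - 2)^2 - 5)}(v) -8 * exp(2 * v) * sinh(v)/5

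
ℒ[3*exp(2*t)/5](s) 3/(5*(s - 2))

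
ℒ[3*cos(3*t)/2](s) 3*s/(2*(s^2 + 9))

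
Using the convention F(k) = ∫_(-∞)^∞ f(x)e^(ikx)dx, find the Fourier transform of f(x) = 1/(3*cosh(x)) pi/(3*cosh(pi*k/2))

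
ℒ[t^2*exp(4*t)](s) 2/(s - 4)^3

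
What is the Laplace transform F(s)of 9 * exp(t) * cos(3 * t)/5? 9 * (s - 1)/(5 * ((s - 1)^2 + 9))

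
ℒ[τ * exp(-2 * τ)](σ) (σ+2)^(-2)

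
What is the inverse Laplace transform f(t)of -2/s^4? -t^3/3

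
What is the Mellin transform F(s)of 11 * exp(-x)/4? 11 * gamma(s)/4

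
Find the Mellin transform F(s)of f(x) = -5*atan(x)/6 5*pi*sec(pi*s/2)/(12*s)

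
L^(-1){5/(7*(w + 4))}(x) 5*exp(-4*x)/7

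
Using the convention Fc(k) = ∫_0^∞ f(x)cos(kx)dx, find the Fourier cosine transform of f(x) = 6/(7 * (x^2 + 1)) 3 * pi * exp(-k)/7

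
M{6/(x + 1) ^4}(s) gamma(s) * gamma(4 - s) 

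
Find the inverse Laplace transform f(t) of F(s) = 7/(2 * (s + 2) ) 7 * exp(-2 * t) /2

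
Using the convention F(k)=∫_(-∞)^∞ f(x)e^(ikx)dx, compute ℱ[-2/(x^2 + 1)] -2 * pi * exp(-Abs(k))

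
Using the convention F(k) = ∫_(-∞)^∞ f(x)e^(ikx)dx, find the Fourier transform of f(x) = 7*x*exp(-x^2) 7*I*sqrt(pi)*k*exp(-k^2/4)/2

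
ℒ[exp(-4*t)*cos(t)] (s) (s + 4)/((s + 4)^2 + 1)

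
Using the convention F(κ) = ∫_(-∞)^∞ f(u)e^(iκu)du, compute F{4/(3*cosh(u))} 4*pi/(3*cosh(pi*κ/2))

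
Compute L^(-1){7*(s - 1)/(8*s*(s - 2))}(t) 7*exp(t)*cosh(t)/8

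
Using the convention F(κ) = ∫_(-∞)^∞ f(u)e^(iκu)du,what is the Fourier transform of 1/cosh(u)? pi/cosh(pi*κ/2)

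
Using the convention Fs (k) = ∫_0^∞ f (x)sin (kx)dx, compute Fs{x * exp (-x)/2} k/ (k^2 + 1)^2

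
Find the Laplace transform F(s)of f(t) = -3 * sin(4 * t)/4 -3/(s^2 + 16)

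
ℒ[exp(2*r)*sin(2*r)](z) 2/((z - 2)^2 + 4)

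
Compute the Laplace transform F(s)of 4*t 4/s^2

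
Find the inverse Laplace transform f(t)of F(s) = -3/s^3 -3 * t^2/2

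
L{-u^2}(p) -2/p^3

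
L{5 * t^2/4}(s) 5/(2 * s^3) 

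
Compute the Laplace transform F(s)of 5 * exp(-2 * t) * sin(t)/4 5/(4 * ((s + 2)^2 + 1))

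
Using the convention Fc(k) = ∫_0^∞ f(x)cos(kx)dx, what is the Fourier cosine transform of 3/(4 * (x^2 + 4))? 3 * pi * exp(-2 * k)/16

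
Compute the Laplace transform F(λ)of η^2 2/λ^3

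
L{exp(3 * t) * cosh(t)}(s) (s - 3)/((s - 3)^2 - 1)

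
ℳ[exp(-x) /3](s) gamma(s) /3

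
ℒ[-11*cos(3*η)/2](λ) -11*λ/(2*λ^2 + 18)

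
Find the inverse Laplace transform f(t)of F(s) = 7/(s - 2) 7 * exp(2 * t)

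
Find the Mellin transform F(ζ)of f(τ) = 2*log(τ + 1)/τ -2*pi*csc(pi*ζ)/(ζ - 1)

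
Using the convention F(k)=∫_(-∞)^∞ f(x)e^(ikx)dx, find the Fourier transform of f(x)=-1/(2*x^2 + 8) -pi*exp(-2*Abs(k))/4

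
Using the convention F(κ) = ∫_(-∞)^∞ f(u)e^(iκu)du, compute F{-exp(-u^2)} -sqrt(pi)*exp(-κ^2/4)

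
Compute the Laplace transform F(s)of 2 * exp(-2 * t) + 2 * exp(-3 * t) 2/(s + 3) + 2/(s + 2)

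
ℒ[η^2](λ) 2/λ^3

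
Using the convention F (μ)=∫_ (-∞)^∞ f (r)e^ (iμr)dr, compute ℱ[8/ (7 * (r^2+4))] 4 * pi * exp (-2 * Abs (μ))/7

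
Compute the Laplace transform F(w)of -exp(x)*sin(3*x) -3/((w - 1)^2 + 9)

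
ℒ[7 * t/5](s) 7/(5 * s^2)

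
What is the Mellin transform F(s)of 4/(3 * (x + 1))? 4 * pi * csc(pi * s)/3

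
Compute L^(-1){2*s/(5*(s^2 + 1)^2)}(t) t*sin(t)/5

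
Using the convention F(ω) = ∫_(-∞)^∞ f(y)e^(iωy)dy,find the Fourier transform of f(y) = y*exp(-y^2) I*sqrt(pi)*ω*exp(-ω^2/4)/2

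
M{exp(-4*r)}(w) gamma(w)/4^w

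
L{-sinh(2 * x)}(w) -2/(w^2-4)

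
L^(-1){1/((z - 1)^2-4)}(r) exp(r) * sinh(2 * r)/2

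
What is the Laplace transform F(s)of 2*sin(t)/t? 2*atan(1/s)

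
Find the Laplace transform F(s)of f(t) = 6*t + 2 6/s^2 + 2/s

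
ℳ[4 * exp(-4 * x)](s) 2^(2 - 2 * s) * gamma(s)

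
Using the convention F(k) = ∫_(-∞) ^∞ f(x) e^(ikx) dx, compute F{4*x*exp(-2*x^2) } sqrt(2)*I*sqrt(pi)*k*exp(-k^2/8) /2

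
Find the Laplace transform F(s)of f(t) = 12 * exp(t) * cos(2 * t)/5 12 * (s - 1)/(5 * ((s - 1)^2 + 4))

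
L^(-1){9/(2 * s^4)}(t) 3 * t^3/4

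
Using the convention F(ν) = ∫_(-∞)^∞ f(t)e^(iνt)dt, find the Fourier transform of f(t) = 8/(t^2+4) 4*pi*exp(-2*Abs(ν))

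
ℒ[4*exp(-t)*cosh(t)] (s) 4*(s + 1)/(s*(s + 2))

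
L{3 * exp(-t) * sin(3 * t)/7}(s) 9/(7 * ((s + 1)^2 + 9))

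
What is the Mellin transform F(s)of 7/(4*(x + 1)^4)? 7*gamma(s)*gamma(4 - s)/24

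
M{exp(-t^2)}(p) gamma(p/2)/2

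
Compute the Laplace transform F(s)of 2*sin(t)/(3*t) 2*atan(1/s)/3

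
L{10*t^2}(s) 20/s^3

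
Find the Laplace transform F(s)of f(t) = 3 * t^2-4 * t 6/s^3-4/s^2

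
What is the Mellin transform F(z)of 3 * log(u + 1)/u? -3 * pi * csc(pi * z)/(z - 1)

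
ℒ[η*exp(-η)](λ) (λ+1)^(-2)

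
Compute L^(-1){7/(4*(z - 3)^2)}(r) 7*r*exp(3*r)/4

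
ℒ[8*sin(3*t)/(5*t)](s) 8*atan(3/s)/5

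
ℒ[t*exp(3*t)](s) (s - 3)^(-2)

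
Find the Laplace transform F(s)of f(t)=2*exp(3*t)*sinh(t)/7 2/(7*((s - 3)^2-1))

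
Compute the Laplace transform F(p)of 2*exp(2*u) 2/(p - 2)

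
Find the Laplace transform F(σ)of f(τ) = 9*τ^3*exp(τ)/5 54/(5*(σ - 1)^4)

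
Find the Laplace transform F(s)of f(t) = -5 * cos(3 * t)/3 -5 * s/(3 * s^2+27)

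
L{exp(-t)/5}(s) 1/(5 * (s + 1))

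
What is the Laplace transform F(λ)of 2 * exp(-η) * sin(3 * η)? 6/((λ + 1)^2 + 9)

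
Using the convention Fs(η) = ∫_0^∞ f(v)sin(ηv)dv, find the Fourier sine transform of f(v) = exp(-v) η/(η^2+1)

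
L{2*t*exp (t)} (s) 2/ (s - 1)^2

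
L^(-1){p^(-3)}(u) u^2/2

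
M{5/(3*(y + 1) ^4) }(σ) 5*gamma(σ)*gamma(4 - σ) /18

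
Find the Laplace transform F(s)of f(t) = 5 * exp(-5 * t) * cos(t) 5 * (s + 5)/((s + 5)^2 + 1)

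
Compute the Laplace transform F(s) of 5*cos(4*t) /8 5*s/(8*(s^2 + 16) ) 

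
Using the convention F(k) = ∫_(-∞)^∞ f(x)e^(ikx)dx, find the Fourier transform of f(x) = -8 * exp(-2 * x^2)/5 -4 * sqrt(2) * sqrt(pi) * exp(-k^2/8)/5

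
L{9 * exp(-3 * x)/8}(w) 9/(8 * (w+3))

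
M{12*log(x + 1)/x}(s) -12*pi*csc(pi*s)/(s - 1)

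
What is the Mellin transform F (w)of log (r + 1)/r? -pi*csc (pi*w)/ (w - 1)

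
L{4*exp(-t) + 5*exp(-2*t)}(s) 4/(s + 1) + 5/(s + 2)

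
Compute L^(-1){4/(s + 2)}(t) 4 * exp(-2 * t)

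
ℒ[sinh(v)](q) 1/(q^2 - 1)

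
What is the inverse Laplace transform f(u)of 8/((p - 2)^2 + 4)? 4 * exp(2 * u) * sin(2 * u)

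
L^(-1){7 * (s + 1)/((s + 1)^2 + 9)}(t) 7 * exp(-t) * cos(3 * t)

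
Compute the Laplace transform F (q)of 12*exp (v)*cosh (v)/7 12*(q - 1)/ (7*q*(q - 2))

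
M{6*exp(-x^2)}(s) 3*gamma(s/2)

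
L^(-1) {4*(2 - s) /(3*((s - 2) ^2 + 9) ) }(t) -4*exp(2*t)*cos(3*t) /3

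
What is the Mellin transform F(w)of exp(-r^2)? gamma(w/2)/2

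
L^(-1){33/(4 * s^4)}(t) 11 * t^3/8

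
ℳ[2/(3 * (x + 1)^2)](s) -2 * pi * (s - 1)/(3 * sin(pi * s))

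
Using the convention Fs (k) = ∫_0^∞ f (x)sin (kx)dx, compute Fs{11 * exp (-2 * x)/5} 11 * k/ (5 * (k^2 + 4))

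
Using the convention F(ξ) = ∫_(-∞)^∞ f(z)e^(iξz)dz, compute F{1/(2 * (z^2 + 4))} pi * exp(-2 * Abs(ξ))/4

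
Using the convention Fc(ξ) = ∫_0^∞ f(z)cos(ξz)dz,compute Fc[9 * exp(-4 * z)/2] 18/(ξ^2 + 16)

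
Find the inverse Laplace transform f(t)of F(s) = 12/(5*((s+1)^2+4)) 6*exp(-t)*sin(2*t)/5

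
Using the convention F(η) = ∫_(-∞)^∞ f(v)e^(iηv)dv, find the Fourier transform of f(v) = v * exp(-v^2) I * sqrt(pi) * η * exp(-η^2/4)/2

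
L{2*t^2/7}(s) 4/(7*s^3)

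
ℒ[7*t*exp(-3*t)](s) 7/(s + 3)^2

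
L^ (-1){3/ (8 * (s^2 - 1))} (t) 3 * sinh (t)/8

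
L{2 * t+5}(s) 2/s^2+5/s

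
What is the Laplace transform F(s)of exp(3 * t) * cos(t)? (s - 3)/((s - 3)^2 + 1)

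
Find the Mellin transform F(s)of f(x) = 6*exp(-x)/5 6*gamma(s)/5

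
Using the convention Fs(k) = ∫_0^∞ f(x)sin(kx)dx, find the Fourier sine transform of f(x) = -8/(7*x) -4*pi/7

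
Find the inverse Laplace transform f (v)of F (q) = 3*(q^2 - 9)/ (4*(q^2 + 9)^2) 3*v*cos (3*v)/4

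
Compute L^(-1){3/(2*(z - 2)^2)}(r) 3*r*exp(2*r)/2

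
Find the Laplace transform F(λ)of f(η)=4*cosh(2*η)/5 4*λ/(5*(λ^2-4))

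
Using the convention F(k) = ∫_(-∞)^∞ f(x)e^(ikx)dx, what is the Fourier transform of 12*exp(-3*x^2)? 4*sqrt(3)*sqrt(pi)*exp(-k^2/12)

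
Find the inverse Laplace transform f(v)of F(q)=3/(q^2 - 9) sinh(3*v)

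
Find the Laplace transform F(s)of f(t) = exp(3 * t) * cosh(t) (s - 3)/((s - 3)^2 - 1)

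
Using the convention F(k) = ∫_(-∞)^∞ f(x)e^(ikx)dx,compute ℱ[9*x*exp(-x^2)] 9*I*sqrt(pi)*k*exp(-k^2/4)/2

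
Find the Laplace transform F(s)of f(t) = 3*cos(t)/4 3*s/(4*(s^2 + 1))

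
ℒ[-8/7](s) -8/(7*s)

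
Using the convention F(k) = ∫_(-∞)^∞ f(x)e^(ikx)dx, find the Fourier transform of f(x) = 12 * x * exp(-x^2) 6 * I * sqrt(pi) * k * exp(-k^2/4)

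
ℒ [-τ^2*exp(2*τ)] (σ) -2/(σ - 2)^3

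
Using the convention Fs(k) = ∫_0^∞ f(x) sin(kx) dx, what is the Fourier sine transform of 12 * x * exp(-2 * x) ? 48 * k/(k^2 + 4) ^2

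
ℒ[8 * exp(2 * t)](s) 8/(s - 2)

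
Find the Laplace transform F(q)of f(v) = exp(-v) 1/(q + 1)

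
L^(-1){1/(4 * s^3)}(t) t^2/8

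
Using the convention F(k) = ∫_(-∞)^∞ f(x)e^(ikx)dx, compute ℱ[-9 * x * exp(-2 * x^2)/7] -9 * sqrt(2) * I * sqrt(pi) * k * exp(-k^2/8)/56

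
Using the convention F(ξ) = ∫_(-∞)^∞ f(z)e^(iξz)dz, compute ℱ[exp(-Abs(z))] 2/(ξ^2 + 1)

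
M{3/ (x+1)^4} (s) gamma (s)*gamma (4 - s)/2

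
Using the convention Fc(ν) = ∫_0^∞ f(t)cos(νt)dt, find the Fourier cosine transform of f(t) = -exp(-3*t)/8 -3/(8*ν^2 + 72)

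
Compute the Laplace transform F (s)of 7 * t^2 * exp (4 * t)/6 7/ (3 * (s - 4)^3)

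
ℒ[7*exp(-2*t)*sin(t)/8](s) 7/(8*((s + 2)^2 + 1))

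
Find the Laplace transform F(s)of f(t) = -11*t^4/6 -44/s^5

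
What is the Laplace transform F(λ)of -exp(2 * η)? -1/(λ - 2)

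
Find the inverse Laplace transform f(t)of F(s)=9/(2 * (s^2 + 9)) 3 * sin(3 * t)/2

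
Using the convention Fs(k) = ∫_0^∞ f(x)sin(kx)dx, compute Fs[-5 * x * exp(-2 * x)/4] -5 * k/(k^2+4)^2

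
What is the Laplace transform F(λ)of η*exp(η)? (λ - 1)^(-2)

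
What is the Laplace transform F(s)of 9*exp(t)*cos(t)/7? 9*(s - 1)/(7*((s - 1)^2 + 1))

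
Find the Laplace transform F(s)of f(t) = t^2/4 1/(2*s^3)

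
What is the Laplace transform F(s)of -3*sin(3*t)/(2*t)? -3*atan(3/s)/2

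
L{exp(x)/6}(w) 1/(6 * (w - 1))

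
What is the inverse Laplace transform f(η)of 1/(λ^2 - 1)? sinh(η)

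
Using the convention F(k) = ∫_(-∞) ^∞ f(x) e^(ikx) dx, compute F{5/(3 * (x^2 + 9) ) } 5 * pi * exp(-3 * Abs(k) ) /9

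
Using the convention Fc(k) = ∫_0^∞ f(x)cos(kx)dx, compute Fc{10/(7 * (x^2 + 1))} 5 * pi * exp(-k)/7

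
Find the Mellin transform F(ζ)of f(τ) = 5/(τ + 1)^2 -5*pi*(ζ - 1)/sin(pi*ζ)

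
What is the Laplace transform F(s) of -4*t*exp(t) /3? -4/(3*(s - 1) ^2) 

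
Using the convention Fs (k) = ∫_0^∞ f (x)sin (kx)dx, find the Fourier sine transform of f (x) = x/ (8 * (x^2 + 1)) pi * exp (-k)/16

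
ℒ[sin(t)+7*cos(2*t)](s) 7*s/(s^2+4)+1/(s^2+1)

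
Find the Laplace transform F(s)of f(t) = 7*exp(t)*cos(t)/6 7*(s - 1)/(6*((s - 1)^2 + 1))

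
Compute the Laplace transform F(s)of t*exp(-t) (s + 1)^(-2)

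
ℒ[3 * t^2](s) 6/s^3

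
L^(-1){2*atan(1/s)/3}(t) 2*sin(t)/(3*t)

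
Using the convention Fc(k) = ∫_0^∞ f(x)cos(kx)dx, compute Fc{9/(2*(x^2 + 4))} 9*pi*exp(-2*k)/8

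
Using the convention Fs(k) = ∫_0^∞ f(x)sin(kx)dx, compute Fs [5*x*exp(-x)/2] 5*k/(k^2 + 1)^2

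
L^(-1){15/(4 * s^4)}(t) 5 * t^3/8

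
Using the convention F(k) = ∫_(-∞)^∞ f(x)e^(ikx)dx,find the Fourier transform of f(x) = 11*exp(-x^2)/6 11*sqrt(pi)*exp(-k^2/4)/6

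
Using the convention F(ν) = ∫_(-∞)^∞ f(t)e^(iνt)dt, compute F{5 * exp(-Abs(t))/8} 5/(4 * (ν^2 + 1))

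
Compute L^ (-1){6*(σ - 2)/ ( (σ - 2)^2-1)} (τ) 6*exp (2*τ)*cosh (τ)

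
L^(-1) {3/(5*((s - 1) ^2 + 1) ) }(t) 3*exp(t)*sin(t) /5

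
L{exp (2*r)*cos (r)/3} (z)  (z - 2)/ (3*( (z - 2)^2 + 1))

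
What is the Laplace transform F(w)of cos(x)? w/(w^2 + 1)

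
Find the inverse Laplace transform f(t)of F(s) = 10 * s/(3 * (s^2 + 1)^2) 5 * t * sin(t)/3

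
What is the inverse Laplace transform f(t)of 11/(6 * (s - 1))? 11 * exp(t)/6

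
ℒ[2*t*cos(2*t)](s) 2*(s^2-4)/(s^2 + 4)^2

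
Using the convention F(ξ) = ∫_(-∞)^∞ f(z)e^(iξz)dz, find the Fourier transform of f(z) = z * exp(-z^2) I * sqrt(pi) * ξ * exp(-ξ^2/4)/2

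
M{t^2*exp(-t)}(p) gamma(p+2)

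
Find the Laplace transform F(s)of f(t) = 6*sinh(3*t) 18/(s^2 - 9)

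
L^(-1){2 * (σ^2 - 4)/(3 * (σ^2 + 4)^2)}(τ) 2 * τ * cos(2 * τ)/3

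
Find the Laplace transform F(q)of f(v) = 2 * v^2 4/q^3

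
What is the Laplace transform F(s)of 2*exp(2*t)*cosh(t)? 2*(s - 2)/((s - 2)^2-1)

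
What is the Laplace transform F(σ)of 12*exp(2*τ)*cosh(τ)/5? 12*(σ - 2)/(5*((σ - 2)^2-1))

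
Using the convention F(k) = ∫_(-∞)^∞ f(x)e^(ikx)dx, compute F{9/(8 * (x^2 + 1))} 9 * pi * exp(-Abs(k))/8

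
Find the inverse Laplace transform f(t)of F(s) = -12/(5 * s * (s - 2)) -12 * exp(t) * sinh(t)/5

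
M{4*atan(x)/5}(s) -2*pi*sec(pi*s/2)/(5*s)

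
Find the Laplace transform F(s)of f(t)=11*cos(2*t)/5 11*s/(5*(s^2 + 4))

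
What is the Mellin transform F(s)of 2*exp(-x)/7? 2*gamma(s)/7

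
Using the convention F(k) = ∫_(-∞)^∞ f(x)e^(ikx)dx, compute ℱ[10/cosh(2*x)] 5*pi/cosh(pi*k/4)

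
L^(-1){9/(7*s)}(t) 9/7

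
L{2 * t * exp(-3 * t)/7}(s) 2/(7 * (s + 3)^2)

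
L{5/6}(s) 5/(6*s)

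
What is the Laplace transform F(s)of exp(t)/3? 1/(3 * (s - 1))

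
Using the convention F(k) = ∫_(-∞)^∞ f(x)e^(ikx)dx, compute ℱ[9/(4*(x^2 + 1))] 9*pi*exp(-Abs(k))/4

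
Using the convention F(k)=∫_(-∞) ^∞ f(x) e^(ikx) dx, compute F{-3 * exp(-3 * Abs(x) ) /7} -18/(7 * k^2 + 63) 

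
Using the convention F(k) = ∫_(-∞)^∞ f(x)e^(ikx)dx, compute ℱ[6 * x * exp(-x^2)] 3 * I * sqrt(pi) * k * exp(-k^2/4)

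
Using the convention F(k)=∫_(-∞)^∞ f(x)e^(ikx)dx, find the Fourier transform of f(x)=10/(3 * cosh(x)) 10 * pi/(3 * cosh(pi * k/2))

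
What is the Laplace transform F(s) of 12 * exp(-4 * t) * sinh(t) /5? 12/(5 * ((s+4) ^2 - 1) ) 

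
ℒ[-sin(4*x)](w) -4/(w^2 + 16)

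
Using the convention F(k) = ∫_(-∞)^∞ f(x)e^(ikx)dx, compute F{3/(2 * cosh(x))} 3 * pi/(2 * cosh(pi * k/2))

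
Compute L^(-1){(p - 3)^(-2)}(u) u * exp(3 * u)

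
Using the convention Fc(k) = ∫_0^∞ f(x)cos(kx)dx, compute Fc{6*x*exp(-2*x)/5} 6*(4 - k^2)/(5*(k^2+4)^2)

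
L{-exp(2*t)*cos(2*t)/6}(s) (2 - s)/(6*((s - 2)^2 + 4))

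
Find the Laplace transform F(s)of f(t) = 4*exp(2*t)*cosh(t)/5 4*(s - 2)/(5*((s - 2)^2 - 1))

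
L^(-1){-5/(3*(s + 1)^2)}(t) -5*t*exp(-t)/3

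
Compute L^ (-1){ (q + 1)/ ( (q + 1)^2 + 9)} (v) exp (-v)*cos (3*v)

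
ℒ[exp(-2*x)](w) 1/(w + 2)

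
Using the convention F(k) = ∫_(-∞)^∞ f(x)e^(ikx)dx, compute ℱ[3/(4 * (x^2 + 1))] 3 * pi * exp(-Abs(k))/4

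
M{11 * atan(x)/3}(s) -11 * pi * sec(pi * s/2)/(6 * s)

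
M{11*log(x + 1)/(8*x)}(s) -11*pi*csc(pi*s)/(8*s - 8)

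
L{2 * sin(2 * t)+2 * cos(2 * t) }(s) 2 * s/(s^2+4)+4/(s^2+4) 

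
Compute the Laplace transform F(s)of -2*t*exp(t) -2/(s - 1)^2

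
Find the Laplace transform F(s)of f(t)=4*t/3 4/(3*s^2)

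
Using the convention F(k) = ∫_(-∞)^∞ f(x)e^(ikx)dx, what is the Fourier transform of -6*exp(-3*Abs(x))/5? -36/(5*k^2+45)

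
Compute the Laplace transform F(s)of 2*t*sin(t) 4*s/(s^2 + 1)^2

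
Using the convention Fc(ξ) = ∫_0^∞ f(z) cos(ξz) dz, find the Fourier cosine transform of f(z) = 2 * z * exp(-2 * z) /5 2 * (4 - ξ^2) /(5 * (ξ^2 + 4) ^2) 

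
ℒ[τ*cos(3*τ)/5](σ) (σ^2 - 9)/(5*(σ^2+9)^2)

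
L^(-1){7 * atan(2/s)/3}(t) 7 * sin(2 * t)/(3 * t)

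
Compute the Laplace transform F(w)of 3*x 3/w^2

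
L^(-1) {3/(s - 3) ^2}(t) 3 * t * exp(3 * t) 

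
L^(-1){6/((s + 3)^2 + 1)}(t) 6*exp(-3*t)*sin(t)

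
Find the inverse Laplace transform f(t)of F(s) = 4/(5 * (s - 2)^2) 4 * t * exp(2 * t)/5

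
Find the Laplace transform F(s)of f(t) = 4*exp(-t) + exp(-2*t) 1/(s + 2) + 4/(s + 1)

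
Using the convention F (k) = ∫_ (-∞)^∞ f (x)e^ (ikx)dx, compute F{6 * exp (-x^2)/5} 6 * sqrt (pi) * exp (-k^2/4)/5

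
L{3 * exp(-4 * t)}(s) 3/(s + 4)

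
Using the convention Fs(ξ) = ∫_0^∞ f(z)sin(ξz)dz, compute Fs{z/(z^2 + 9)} pi * exp(-3 * ξ)/2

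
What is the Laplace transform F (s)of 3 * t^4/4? 18/s^5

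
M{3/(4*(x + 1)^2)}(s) -3*pi*(s - 1)/(4*sin(pi*s))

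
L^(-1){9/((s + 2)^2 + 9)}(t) 3*exp(-2*t)*sin(3*t)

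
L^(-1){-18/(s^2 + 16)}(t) -9*sin(4*t)/2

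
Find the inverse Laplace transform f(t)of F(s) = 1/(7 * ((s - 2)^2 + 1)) exp(2 * t) * sin(t)/7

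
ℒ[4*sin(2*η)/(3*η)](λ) 4*atan(2/λ)/3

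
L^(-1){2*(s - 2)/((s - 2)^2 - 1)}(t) 2*exp(2*t)*cosh(t)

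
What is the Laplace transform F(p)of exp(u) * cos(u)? (p - 1)/((p - 1)^2+1)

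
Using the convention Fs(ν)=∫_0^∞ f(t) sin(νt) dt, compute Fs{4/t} 2*pi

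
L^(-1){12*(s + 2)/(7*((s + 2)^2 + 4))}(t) 12*exp(-2*t)*cos(2*t)/7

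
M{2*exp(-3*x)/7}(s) 2*gamma(s)/(7*3^s)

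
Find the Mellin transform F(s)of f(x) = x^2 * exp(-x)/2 gamma(s + 2)/2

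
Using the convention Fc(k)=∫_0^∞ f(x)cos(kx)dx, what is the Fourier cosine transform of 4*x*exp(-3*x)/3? 4*(9 - k^2)/(3*(k^2+9)^2)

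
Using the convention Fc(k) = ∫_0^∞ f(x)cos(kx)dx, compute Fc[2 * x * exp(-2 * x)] 2 * (4 - k^2)/(k^2+4)^2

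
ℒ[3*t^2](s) 6/s^3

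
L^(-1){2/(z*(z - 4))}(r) exp(2*r)*sinh(2*r)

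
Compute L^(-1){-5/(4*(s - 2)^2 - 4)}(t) -5*exp(2*t)*sinh(t)/4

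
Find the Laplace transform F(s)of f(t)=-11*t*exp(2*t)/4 -11/(4*(s - 2)^2)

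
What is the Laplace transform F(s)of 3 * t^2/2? 3/s^3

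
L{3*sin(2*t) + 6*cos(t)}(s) 6*s/(s^2 + 1) + 6/(s^2 + 4)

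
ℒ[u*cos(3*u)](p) (p^2-9)/(p^2+9)^2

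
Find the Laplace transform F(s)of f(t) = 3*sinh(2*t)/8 3/(4*(s^2 - 4))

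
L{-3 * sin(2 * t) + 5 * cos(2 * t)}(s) 5 * s/(s^2 + 4) - 6/(s^2 + 4)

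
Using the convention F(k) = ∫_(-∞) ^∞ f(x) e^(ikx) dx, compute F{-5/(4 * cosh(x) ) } -5 * pi/(4 * cosh(pi * k/2) ) 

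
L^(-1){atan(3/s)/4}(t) sin(3*t)/(4*t)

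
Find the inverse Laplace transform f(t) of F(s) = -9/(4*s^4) -3*t^3/8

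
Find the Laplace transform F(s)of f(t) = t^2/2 s^(-3)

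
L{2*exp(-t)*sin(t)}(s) 2/((s + 1)^2 + 1)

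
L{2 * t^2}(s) 4/s^3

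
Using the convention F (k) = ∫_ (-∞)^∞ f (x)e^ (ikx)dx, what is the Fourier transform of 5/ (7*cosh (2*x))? 5*pi/ (14*cosh (pi*k/4))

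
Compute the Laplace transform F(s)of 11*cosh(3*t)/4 11*s/(4*(s^2-9))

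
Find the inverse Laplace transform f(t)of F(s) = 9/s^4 3*t^3/2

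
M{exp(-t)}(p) gamma(p)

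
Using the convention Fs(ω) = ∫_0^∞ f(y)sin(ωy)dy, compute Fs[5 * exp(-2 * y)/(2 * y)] 5 * atan(ω/2)/2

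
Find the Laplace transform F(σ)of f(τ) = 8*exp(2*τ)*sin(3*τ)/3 8/((σ - 2)^2 + 9)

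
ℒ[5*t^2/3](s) 10/(3*s^3)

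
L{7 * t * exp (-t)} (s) 7/ (s + 1)^2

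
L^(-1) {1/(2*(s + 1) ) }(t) exp(-t) /2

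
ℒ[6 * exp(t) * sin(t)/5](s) 6/(5 * ((s - 1)^2+1))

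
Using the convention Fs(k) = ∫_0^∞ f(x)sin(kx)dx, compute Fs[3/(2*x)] 3*pi/4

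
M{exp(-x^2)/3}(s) gamma(s/2)/6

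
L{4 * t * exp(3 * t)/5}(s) 4/(5 * (s - 3)^2)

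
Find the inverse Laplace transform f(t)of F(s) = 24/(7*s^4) 4*t^3/7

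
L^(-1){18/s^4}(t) 3 * t^3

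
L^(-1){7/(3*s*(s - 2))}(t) 7*exp(t)*sinh(t)/3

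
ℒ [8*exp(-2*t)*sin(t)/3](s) 8/(3*((s + 2)^2 + 1))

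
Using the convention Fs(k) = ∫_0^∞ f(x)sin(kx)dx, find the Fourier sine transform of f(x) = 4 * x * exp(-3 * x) 24 * k/(k^2 + 9)^2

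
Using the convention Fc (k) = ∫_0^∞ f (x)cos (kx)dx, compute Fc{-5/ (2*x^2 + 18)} -5*pi*exp (-3*k)/12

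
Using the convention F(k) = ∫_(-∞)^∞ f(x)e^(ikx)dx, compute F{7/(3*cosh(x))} 7*pi/(3*cosh(pi*k/2))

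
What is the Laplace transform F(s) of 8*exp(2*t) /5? 8/(5*(s - 2) ) 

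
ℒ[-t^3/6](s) -1/s^4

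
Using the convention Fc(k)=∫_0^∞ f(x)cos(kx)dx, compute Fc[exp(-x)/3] 1/(3 * (k^2 + 1))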